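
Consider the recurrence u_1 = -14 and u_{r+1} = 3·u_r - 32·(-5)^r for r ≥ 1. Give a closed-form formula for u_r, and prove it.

u_r = 4(-5)^r + 2·3^r

Computing the first terms: u_1 = -14, u_2 = 118, u_3 = -446. This suggests u_r = 4(-5)^r + 2·3^r.
When r = 1: the formula gives -14 = -14 = u_1.
Inductive step: suppose the statement holds for some j ≥ 1, so u_j = 4(-5)^j + 2·3^j.
Then u_{j+1} = 3·u_j - 32·(-5)^j = 3·(4(-5)^j + 2·3^j) - 32·(-5)^j = 4(-5)^(j + 1) + 2·3^(j + 1),
which is the claimed formula at r = j+1.
Hence, by induction on r, the claim holds for every r ≥ 1.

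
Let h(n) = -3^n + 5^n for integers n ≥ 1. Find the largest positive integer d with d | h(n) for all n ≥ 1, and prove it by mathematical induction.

d = 2

Computing the first values: h(1) = 2 and h(2) = 16; gcd(2, 16) = 2, so d ≤ 2.
We prove 2 | -3^n + 5^n for all n ≥ 1 by induction on n.
When n = 1: h(1) = 2 = 2·(1), so 2 | h(1).
For the inductive step, assume it holds for an arbitrary m ≥ 1, i.e. 2 | h(m). Then
5^{m+1} − 3^{m+1} = 5·5^m − 3·3^m = 5·(5^m − 3^m) + (2)·3^m. The first term is divisible by 2 by the inductive hypothesis, and the second term (2)·3^m is divisible by 2 since 2 | 2. Hence 2 | h(m+1).
By the principle of mathematical induction, the result holds for all n ≥ 1.
Therefore the largest such d is 2.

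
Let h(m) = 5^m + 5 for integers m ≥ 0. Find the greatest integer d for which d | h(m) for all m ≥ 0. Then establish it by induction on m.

d = 2

Computing the first values: h(0) = 6 and h(1) = 10; gcd(6, 10) = 2, so d ≤ 2.
We prove 2 | 5^m + 5 for all m ≥ 0 by induction on m.
For the base case m = 0: h(0) = 6 = 2·(3), so 2 | h(0).
For the inductive step, assume it holds for an arbitrary i ≥ 0, i.e. 2 | h(i). Then
h(i+1) = 5^(i+1) + 5 = 5·(5^i + 5) - 20 = 5·h(i) - 20. The first term is divisible by 2 by the inductive hypothesis, and -20 is divisible by 2. Hence 2 | h(i+1).
By the principle of mathematical induction, the result holds for all m ≥ 0.
Therefore the largest such d is 2.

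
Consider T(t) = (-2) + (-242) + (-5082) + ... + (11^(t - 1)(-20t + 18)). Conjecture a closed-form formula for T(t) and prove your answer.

T(t) = 2·11^t(-t + 1) - 2

We claim T(t) = 2·11^t(-t + 1) - 2 for all t ≥ 1.
Base case (t = 1): T(1) = -2, and the closed form gives -2. They agree.
For the inductive step, assume it holds for an arbitrary p ≥ 1, so T(p) = 2·11^p(-p + 1) - 2.
Then T(p+1) = T(p) + (11^p(-20p - 2)) = (2·11^p(-p + 1) - 2) + (11^p(-20p - 2)).
Simplifying, T(p+1) = -22·11^p·p - 2 = 2·11^(p+1)(-(p+1) + 1) - 2,
which is the closed form with t = p+1.
This completes the induction.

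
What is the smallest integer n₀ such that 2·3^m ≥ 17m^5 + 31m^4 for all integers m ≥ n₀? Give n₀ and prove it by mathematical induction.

At m = 14: 9565938 < 10333904, so the inequality fails and n₀ ≥ 15. We prove 2·3^m ≥ 17m^5 + 31m^4 for all m ≥ 15.
Base step (m = 15): 2·3^m = 28697814 and 17m^5 + 31m^4 = 14478750, so 28697814 ≥ 14478750.
Suppose the result is true for m = j, so 2·3^j ≥ 17j^5 + 31j^4.
Then 2·3^(j + 1) = 3·(2·3^j) ≥ 3·(17j^5 + 31j^4).
Also, for j ≥ 15 we have 3·(17j^5 + 31j^4) ≥ 17(j+1)^5 + 31(j+1)^4, since 3·(17j^5 + 31j^4) − (17(j+1)^5 + 31(j+1)^4) = 34j^5 - 23j^4 - 294j^3 - 356j^2 - 209j - 48, which is nonnegative for all j ≥ 15.
Combining, 2·3^(j + 1) ≥ 17(j+1)^5 + 31(j+1)^4.
This completes the induction.
Hence the smallest such n₀ is 15.

n₀ = 15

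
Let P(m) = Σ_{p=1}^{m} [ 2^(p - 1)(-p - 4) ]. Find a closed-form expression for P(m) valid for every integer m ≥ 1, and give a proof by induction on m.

We claim P(m) = -2^m(m + 3) + 3 for all m ≥ 1.
Base case (m = 1): P(1) = -5, and the closed form gives -5. They agree.
For the inductive step, assume it holds for an arbitrary p ≥ 1, so P(p) = -2^p(p + 3) + 3.
Then P(p+1) = P(p) + (2^p(-p - 5)) = (-2^p(p + 3) + 3) + (2^p(-p - 5)).
Simplifying, P(p+1) = -2^(p + 1)p - 2^(p + 3) + 3 = -2^(p+1)((p+1) + 3) + 3,
which is the closed form with m = p+1.
Hence, by induction on m, the claim holds for every m ≥ 1.

P(m) = -2^m(m + 3) + 3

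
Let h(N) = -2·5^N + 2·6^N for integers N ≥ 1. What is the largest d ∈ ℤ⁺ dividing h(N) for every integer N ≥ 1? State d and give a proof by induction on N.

Computing the first values: h(1) = 2 and h(2) = 22; gcd(2, 22) = 2, so d ≤ 2.
We prove 2 | -2·5^N + 2·6^N for all N ≥ 1 by induction on N.
Base step (N = 1): h(1) = 2 = 2·(1), so 2 | h(1).
Inductive step: assume the claim holds for N = k, i.e. 2 | h(k). Then
h(k+1) − 6·h(k) = (-2·5^(k+1) + 2·6^(k+1)) − 6·(-2·5^k + 2·6^k) = (-2)·5^k·(5 − 6) = (2)·5^k. Since 2 | h(k) by the inductive hypothesis, 2 | 6·h(k); and 2 | 2 since 2 = 2·1. Therefore 2 | h(k+1).
Hence, by induction on N, the claim holds for every N ≥ 1.
Therefore the largest such d is 2.

d = 2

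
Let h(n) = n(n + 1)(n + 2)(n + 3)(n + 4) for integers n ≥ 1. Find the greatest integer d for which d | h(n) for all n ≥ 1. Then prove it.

d = 120

Computing the first values: h(1) = 120 and h(2) = 720; gcd(120, 720) = 120, so d ≤ 120.
We prove 120 | n(n + 1)(n + 2)(n + 3)(n + 4) for all n ≥ 1 by induction on n.
Base case (n = 1): h(1) = 120 = 120·(1), so 120 | h(1).
For the inductive step, assume it holds for an arbitrary p ≥ 1, i.e. 120 | h(p). Then
h(p+1) − h(p) = (p+1)·(p+2)·(p+3)·(p+4)·(p+5) − p·(p+1)·(p+2)·(p+3)·(p+4) = (p+1)·(p+2)·(p+3)·(p+4)·[(p+5) − p] = 5·(p+1)·(p+2)·(p+3)·(p+4). The product of 4 consecutive integers is divisible by (4)! = 24, so h(p+1) − h(p) is divisible by 5·24 = 120. By the inductive hypothesis 120 | h(p), hence 120 | h(p+1).
By the principle of mathematical induction, the result holds for all n ≥ 1.
Therefore the largest such d is 120.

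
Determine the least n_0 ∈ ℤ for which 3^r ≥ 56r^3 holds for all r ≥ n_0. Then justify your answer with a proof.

At r = 9: 19683 < 40824, so the inequality fails and n_0 ≥ 10. We prove 3^r ≥ 56r^3 for all r ≥ 10.
Base case (r = 10): 3^r = 59049 and 56r^3 = 56000, so 59049 ≥ 56000.
Inductive step: suppose the statement holds for some m ≥ 10, so 3^m ≥ 56m^3.
Then 3^(m + 1) = 3·(3^m) ≥ 3·(56m^3).
Also, for m ≥ 10 we have 3·(56m^3) ≥ 56(m+1)^3, since 3 ≥ (1 + 1/m)^3 for all m ≥ 10.
Combining, 3^(m + 1) ≥ 56(m+1)^3.
Hence, by induction on r, the claim holds for every r ≥ 10.
Hence the smallest such n_0 is 10.

n_0 = 10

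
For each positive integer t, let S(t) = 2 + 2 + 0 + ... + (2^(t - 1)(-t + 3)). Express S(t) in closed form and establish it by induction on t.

S(t) = 2^t(-t + 4) - 4

We claim S(t) = 2^t(-t + 4) - 4 for all t ≥ 1.
When t = 1: S(1) = 2, and the closed form gives 2. They agree.
For the inductive step, assume it holds for an arbitrary m ≥ 1, so S(m) = 2^m(-m + 4) - 4.
Then S(m+1) = S(m) + (2^m(-m + 2)) = (2^m(-m + 4) - 4) + (2^m(-m + 2)).
Simplifying, S(m+1) = -2·2^m·m + 6·2^m - 4 = 2^(m+1)(-(m+1) + 4) - 4,
which is the closed form with t = m+1.
By induction, the statement is established for all t ≥ 1.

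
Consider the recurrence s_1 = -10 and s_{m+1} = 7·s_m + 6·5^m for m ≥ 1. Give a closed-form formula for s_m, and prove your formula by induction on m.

s_m = -3·5^m + 5·7^(m - 1)

Computing the first terms: s_1 = -10, s_2 = -40, s_3 = -130. This suggests s_m = -3·5^m + 5·7^(m - 1).
For the base case m = 1: the formula gives -10 = -10 = s_1.
For the inductive step, assume it holds for an arbitrary r ≥ 1, so s_r = -3·5^r + 5·7^(r - 1).
Then s_{r+1} = 7·s_r + 6·5^r = 7·(-3·5^r + 5·7^(r - 1)) + 6·5^r = -3·5^(r + 1) + 5·7^r = -3·5^(r+1) + 5·7^((r+1) - 1),
which is the claimed formula at m = r+1.
Hence, by induction on m, the claim holds for every m ≥ 1.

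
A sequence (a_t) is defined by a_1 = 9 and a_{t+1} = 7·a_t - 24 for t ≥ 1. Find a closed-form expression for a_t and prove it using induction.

Computing the first terms: a_1 = 9, a_2 = 39, a_3 = 249. This suggests a_t = 5·7^(t - 1) + 4.
Base step (t = 1): the formula gives 9 = 9 = a_1.
For the inductive step, assume it holds for an arbitrary k ≥ 1, so a_k = 5·7^(k - 1) + 4.
Then a_{k+1} = 7·a_k - 24 = 7·(5·7^(k - 1) + 4) - 24 = 5·7^k + 4 = 5·7^((k+1) - 1) + 4,
which is the claimed formula at t = k+1.
By the principle of mathematical induction, the result holds for all t ≥ 1.

a_t = 5·7^(t - 1) + 4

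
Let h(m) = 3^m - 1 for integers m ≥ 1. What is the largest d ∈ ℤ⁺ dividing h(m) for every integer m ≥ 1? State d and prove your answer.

d = 2

Computing the first values: h(1) = 2 and h(2) = 8; gcd(2, 8) = 2, so d ≤ 2.
We prove 2 | 3^m - 1 for all m ≥ 1 by induction on m.
Base step (m = 1): h(1) = 2 = 2·(1), so 2 | h(1).
Suppose the result is true for m = r, i.e. 2 | h(r). Then
3^{r+1} − 1^{r+1} = 3·3^r − 1·1^r = 3·(3^r − 1^r) + (2)·1^r. The first term is divisible by 2 by the inductive hypothesis, and the second term (2)·1^r is divisible by 2 since 2 | 2. Hence 2 | h(r+1).
By the principle of mathematical induction, the result holds for all m ≥ 1.
Therefore the largest such d is 2.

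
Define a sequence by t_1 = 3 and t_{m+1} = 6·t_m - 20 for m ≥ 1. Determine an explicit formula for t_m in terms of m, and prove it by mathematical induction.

t_m = -6^(m - 1) + 4

Computing the first terms: t_1 = 3, t_2 = -2, t_3 = -32. This suggests t_m = -6^(m - 1) + 4.
For the base case m = 1: the formula gives 3 = 3 = t_1.
Inductive step: assume the claim holds for m = r, so t_r = -6^(r - 1) + 4.
Then t_{r+1} = 6·t_r - 20 = 6·(-6^(r - 1) + 4) - 20 = -6^r + 4 = -6^((r+1) - 1) + 4,
which is the claimed formula at m = r+1.
This completes the induction.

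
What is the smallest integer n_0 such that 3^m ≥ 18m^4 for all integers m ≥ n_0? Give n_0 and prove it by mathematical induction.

n_0 = 12

At m = 11: 177147 < 263538, so the inequality fails and n_0 ≥ 12. We prove 3^m ≥ 18m^4 for all m ≥ 12.
Base step (m = 12): 3^m = 531441 and 18m^4 = 373248, so 531441 ≥ 373248.
For the inductive step, assume it holds for an arbitrary k ≥ 12, so 3^k ≥ 18k^4.
Then 3^(k + 1) = 3·(3^k) ≥ 3·(18k^4).
Also, for k ≥ 12 we have 3·(18k^4) ≥ 18(k+1)^4, since 3 ≥ (1 + 1/k)^4 for all k ≥ 12.
Combining, 3^(k + 1) ≥ 18(k+1)^4.
By the principle of mathematical induction, the result holds for all m ≥ 12.
Hence the smallest such n_0 is 12.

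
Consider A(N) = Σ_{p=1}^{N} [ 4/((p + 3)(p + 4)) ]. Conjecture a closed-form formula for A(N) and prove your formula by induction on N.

A(N) = N/(N + 4)

We claim A(N) = N/(N + 4) for all N ≥ 1.
Base case (N = 1): A(1) = 1/5, and the closed form gives 1/5. They agree.
For the inductive step, assume it holds for an arbitrary p ≥ 1, so A(p) = p/(p + 4).
Then A(p+1) = A(p) + (4/((p + 4)(p + 5))) = (p/(p + 4)) + (4/((p + 4)(p + 5))).
Simplifying, A(p+1) = (p + 1)/(p + 5) = (p+1)/((p+1) + 4),
which is the closed form with N = p+1.
Hence, by induction on N, the claim holds for every N ≥ 1.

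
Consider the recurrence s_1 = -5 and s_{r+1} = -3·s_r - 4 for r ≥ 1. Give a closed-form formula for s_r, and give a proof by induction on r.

Computing the first terms: s_1 = -5, s_2 = 11, s_3 = -37. This suggests s_r = -4(-3)^(r - 1) - 1.
Base case (r = 1): the formula gives -5 = -5 = s_1.
For the inductive step, assume it holds for an arbitrary j ≥ 1, so s_j = -4(-3)^(j - 1) - 1.
Then s_{j+1} = -3·s_j - 4 = -3·(-4(-3)^(j - 1) - 1) - 4 = -4(-3)^j - 1 = -4(-3)^((j+1) - 1) - 1,
which is the claimed formula at r = j+1.
By the principle of mathematical induction, the result holds for all r ≥ 1.

s_r = -4(-3)^(r - 1) - 1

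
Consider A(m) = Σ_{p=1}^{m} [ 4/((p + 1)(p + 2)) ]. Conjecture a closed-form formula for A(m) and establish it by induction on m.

We claim A(m) = 2m/(m + 2) for all m ≥ 1.
When m = 1: A(1) = 2/3, and the closed form gives 2/3. They agree.
Suppose the result is true for m = p, so A(p) = 2p/(p + 2).
Then A(p+1) = A(p) + (4/((p + 2)(p + 3))) = (2p/(p + 2)) + (4/((p + 2)(p + 3))).
Simplifying, A(p+1) = 2(p + 1)/(p + 3) = 2(p+1)/((p+1) + 2),
which is the closed form with m = p+1.
This completes the induction.

A(m) = 2m/(m + 2)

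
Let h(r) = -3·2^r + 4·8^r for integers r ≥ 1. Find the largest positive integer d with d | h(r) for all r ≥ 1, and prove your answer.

d = 2

Computing the first values: h(1) = 26 and h(2) = 244; gcd(26, 244) = 2, so d ≤ 2.
We prove 2 | -3·2^r + 4·8^r for all r ≥ 1 by induction on r.
Base step (r = 1): h(1) = 26 = 2·(13), so 2 | h(1).
Inductive step: suppose the statement holds for some i ≥ 1, i.e. 2 | h(i). Then
h(i+1) − 8·h(i) = (-3·2^(i+1) + 4·8^(i+1)) − 8·(-3·2^i + 4·8^i) = (-3)·2^i·(2 − 8) = (18)·2^i. Since 2 | h(i) by the inductive hypothesis, 2 | 8·h(i); and 2 | 18 since 18 = 2·9. Therefore 2 | h(i+1).
Hence, by induction on r, the claim holds for every r ≥ 1.
Therefore the largest such d is 2.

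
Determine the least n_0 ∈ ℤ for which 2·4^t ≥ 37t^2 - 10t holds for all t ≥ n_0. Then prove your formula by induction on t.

n_0 = 5

At t = 4: 512 < 552, so the inequality fails and n_0 ≥ 5. We prove 2·4^t ≥ 37t^2 - 10t for all t ≥ 5.
When t = 5: 2·4^t = 2048 and 37t^2 - 10t = 875, so 2048 ≥ 875.
Suppose the result is true for t = r, so 2·4^r ≥ 37r^2 - 10r.
Then 2·4^(r + 1) = 4·(2·4^r) ≥ 4·(37r^2 - 10r).
Also, for r ≥ 5 we have 4·(37r^2 - 10r) ≥ 37(r+1)^2 - 10(r+1), since 4·(37r^2 - 10r) − (37(r+1)^2 - 10(r+1)) = 111r^2 - 104r - 27, which is nonnegative for all r ≥ 5.
Combining, 2·4^(r + 1) ≥ 37(r+1)^2 - 10(r+1).
Hence, by induction on t, the claim holds for every t ≥ 5.
Hence the smallest such n_0 is 5.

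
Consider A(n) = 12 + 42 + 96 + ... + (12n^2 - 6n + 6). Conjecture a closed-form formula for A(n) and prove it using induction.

A(n) = n(4n^2 + 3n + 5)

We claim A(n) = n(4n^2 + 3n + 5) for all n ≥ 1.
For the base case n = 1: A(1) = 12, and the closed form gives 12. They agree.
Suppose the result is true for n = m, so A(m) = m(4m^2 + 3m + 5).
Then A(m+1) = A(m) + (-6m + 12(m + 1)^2) = (m(4m^2 + 3m + 5)) + (-6m + 12(m + 1)^2).
Simplifying, A(m+1) = (m + 1)(4m^2 + 11m + 12) = (m+1)(4(m+1)^2 + 3(m+1) + 5),
which is the closed form with n = m+1.
This completes the induction.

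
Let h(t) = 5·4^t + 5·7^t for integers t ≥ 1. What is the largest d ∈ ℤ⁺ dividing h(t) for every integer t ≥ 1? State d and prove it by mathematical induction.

d = 5

Computing the first values: h(1) = 55 and h(2) = 325; gcd(55, 325) = 5, so d ≤ 5.
We prove 5 | 5·4^t + 5·7^t for all t ≥ 1 by induction on t.
When t = 1: h(1) = 55 = 5·(11), so 5 | h(1).
Suppose the result is true for t = i, i.e. 5 | h(i). Then
h(i+1) − 7·h(i) = (5·4^(i+1) + 5·7^(i+1)) − 7·(5·4^i + 5·7^i) = (5)·4^i·(4 − 7) = (-15)·4^i. Since 5 | h(i) by the inductive hypothesis, 5 | 7·h(i); and 5 | -15 since -15 = 5·-3. Therefore 5 | h(i+1).
By induction, the statement is established for all t ≥ 1.
Therefore the largest such d is 5.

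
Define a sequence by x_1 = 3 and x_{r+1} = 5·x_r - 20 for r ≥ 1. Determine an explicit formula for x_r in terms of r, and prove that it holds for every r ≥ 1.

Computing the first terms: x_1 = 3, x_2 = -5, x_3 = -45. This suggests x_r = -2·5^(r - 1) + 5.
For the base case r = 1: the formula gives 3 = 3 = x_1.
Inductive step: suppose the statement holds for some m ≥ 1, so x_m = -2·5^(m - 1) + 5.
Then x_{m+1} = 5·x_m - 20 = 5·(-2·5^(m - 1) + 5) - 20 = -2·5^m + 5 = -2·5^((m+1) - 1) + 5,
which is the claimed formula at r = m+1.
This completes the induction.

x_r = -2·5^(r - 1) + 5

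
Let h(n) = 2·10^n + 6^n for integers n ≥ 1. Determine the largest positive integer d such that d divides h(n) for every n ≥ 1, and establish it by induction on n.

d = 2

Computing the first values: h(1) = 26 and h(2) = 236; gcd(26, 236) = 2, so d ≤ 2.
We prove 2 | 2·10^n + 6^n for all n ≥ 1 by induction on n.
Base case (n = 1): h(1) = 26 = 2·(13), so 2 | h(1).
For the inductive step, assume it holds for an arbitrary r ≥ 1, i.e. 2 | h(r). Then
h(r+1) − 10·h(r) = (2·10^(r+1) + 6^(r+1)) − 10·(2·10^r + 6^r) = (1)·6^r·(6 − 10) = (-4)·6^r. Since 2 | h(r) by the inductive hypothesis, 2 | 10·h(r); and 2 | -4 since -4 = 2·-2. Therefore 2 | h(r+1).
This completes the induction.
Therefore the largest such d is 2.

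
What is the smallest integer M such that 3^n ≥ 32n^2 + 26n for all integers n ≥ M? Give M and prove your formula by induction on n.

M = 7

At n = 6: 729 < 1308, so the inequality fails and M ≥ 7. We prove 3^n ≥ 32n^2 + 26n for all n ≥ 7.
For the base case n = 7: 3^n = 2187 and 32n^2 + 26n = 1750, so 2187 ≥ 1750.
For the inductive step, assume it holds for an arbitrary p ≥ 7, so 3^p ≥ 32p^2 + 26p.
Then 3^(p + 1) = 3·(3^p) ≥ 3·(32p^2 + 26p).
Also, for p ≥ 7 we have 3·(32p^2 + 26p) ≥ 32(p+1)^2 + 26(p+1), since 3·(32p^2 + 26p) − (32(p+1)^2 + 26(p+1)) = 64p^2 - 12p - 58, which is nonnegative for all p ≥ 7.
Combining, 3^(p + 1) ≥ 32(p+1)^2 + 26(p+1).
This completes the induction.
Hence the smallest such M is 7.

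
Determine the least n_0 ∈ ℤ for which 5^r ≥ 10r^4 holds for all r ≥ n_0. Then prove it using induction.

At r = 5: 3125 < 6250, so the inequality fails and n_0 ≥ 6. We prove 5^r ≥ 10r^4 for all r ≥ 6.
When r = 6: 5^r = 15625 and 10r^4 = 12960, so 15625 ≥ 12960.
For the inductive step, assume it holds for an arbitrary m ≥ 6, so 5^m ≥ 10m^4.
Then 5^(m + 1) = 5·(5^m) ≥ 5·(10m^4).
Also, for m ≥ 6 we have 5·(10m^4) ≥ 10(m+1)^4, since 5 ≥ (1 + 1/m)^4 for all m ≥ 6.
Combining, 5^(m + 1) ≥ 10(m+1)^4.
By the principle of mathematical induction, the result holds for all r ≥ 6.
Hence the smallest such n_0 is 6.

n_0 = 6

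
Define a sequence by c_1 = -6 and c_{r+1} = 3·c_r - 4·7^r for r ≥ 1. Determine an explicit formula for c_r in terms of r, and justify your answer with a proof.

Computing the first terms: c_1 = -6, c_2 = -46, c_3 = -334. This suggests c_r = 3^(r - 1) - 7^r.
Base step (r = 1): the formula gives -6 = -6 = c_1.
For the inductive step, assume it holds for an arbitrary p ≥ 1, so c_p = 3^(p - 1) - 7^p.
Then c_{p+1} = 3·c_p - 4·7^p = 3·(3^(p - 1) - 7^p) - 4·7^p = 3^p - 7^(p + 1) = 3^((p+1) - 1) - 7^(p+1),
which is the claimed formula at r = p+1.
Hence, by induction on r, the claim holds for every r ≥ 1.

c_r = 3^(r - 1) - 7^r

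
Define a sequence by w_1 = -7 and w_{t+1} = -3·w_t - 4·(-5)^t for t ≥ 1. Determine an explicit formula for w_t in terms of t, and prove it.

w_t = -(-3)^t + 2(-5)^t

Computing the first terms: w_1 = -7, w_2 = 41, w_3 = -223. This suggests w_t = -(-3)^t + 2(-5)^t.
When t = 1: the formula gives -7 = -7 = w_1.
For the inductive step, assume it holds for an arbitrary i ≥ 1, so w_i = -(-3)^i + 2(-5)^i.
Then w_{i+1} = -3·w_i - 4·(-5)^i = -3·(-(-3)^i + 2(-5)^i) - 4·(-5)^i = -(-3)^(i + 1) + 2(-5)^(i + 1),
which is the claimed formula at t = i+1.
By induction, the statement is established for all t ≥ 1.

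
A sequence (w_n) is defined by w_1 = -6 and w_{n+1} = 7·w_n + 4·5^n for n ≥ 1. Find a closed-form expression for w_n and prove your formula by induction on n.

Computing the first terms: w_1 = -6, w_2 = -22, w_3 = -54. This suggests w_n = -2·5^n + 4·7^(n - 1).
When n = 1: the formula gives -6 = -6 = w_1.
Inductive step: assume the claim holds for n = i, so w_i = -2·5^i + 4·7^(i - 1).
Then w_{i+1} = 7·w_i + 4·5^i = 7·(-2·5^i + 4·7^(i - 1)) + 4·5^i = -2·5^(i + 1) + 4·7^i = -2·5^(i+1) + 4·7^((i+1) - 1),
which is the claimed formula at n = i+1.
This completes the induction.

w_n = -2·5^n + 4·7^(n - 1)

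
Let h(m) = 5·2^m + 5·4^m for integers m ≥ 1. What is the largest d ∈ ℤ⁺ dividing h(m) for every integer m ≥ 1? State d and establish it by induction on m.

Computing the first values: h(1) = 30 and h(2) = 100; gcd(30, 100) = 10, so d ≤ 10.
We prove 10 | 5·2^m + 5·4^m for all m ≥ 1 by induction on m.
When m = 1: h(1) = 30 = 10·(3), so 10 | h(1).
Suppose the result is true for m = i, i.e. 10 | h(i). Then
h(i+1) − 4·h(i) = (5·2^(i+1) + 5·4^(i+1)) − 4·(5·2^i + 5·4^i) = (5)·2^i·(2 − 4) = (-10)·2^i. Since 10 | h(i) by the inductive hypothesis, 10 | 4·h(i); and 10 | -10 since -10 = 10·-1. Therefore 10 | h(i+1).
By the principle of mathematical induction, the result holds for all m ≥ 1.
Therefore the largest such d is 10.

d = 10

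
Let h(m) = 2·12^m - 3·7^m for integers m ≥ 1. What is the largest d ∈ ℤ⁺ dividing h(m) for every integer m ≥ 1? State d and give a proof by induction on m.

Computing the first values: h(1) = 3 and h(2) = 141; gcd(3, 141) = 3, so d ≤ 3.
We prove 3 | 2·12^m - 3·7^m for all m ≥ 1 by induction on m.
Base step (m = 1): h(1) = 3 = 3·(1), so 3 | h(1).
Inductive step: suppose the statement holds for some p ≥ 1, i.e. 3 | h(p). Then
h(p+1) − 12·h(p) = (2·12^(p+1) - 3·7^(p+1)) − 12·(2·12^p - 3·7^p) = (-3)·7^p·(7 − 12) = (15)·7^p. Since 3 | h(p) by the inductive hypothesis, 3 | 12·h(p); and 3 | 15 since 15 = 3·5. Therefore 3 | h(p+1).
Hence, by induction on m, the claim holds for every m ≥ 1.
Therefore the largest such d is 3.

d = 3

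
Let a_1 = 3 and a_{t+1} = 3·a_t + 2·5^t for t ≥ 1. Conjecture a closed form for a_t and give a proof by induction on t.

Computing the first terms: a_1 = 3, a_2 = 19, a_3 = 107. This suggests a_t = -2·3^(t - 1) + 5^t.
Base case (t = 1): the formula gives 3 = 3 = a_1.
Inductive step: suppose the statement holds for some i ≥ 1, so a_i = -2·3^(i - 1) + 5^i.
Then a_{i+1} = 3·a_i + 2·5^i = 3·(-2·3^(i - 1) + 5^i) + 2·5^i = -2·3^i + 5^(i + 1) = -2·3^((i+1) - 1) + 5^(i+1),
which is the claimed formula at t = i+1.
This completes the induction.

a_t = -2·3^(t - 1) + 5^t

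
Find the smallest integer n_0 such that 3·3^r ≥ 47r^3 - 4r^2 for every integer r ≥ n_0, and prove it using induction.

n_0 = 9

At r = 8: 19683 < 23808, so the inequality fails and n_0 ≥ 9. We prove 3·3^r ≥ 47r^3 - 4r^2 for all r ≥ 9.
When r = 9: 3·3^r = 59049 and 47r^3 - 4r^2 = 33939, so 59049 ≥ 33939.
Suppose the result is true for r = j, so 3·3^j ≥ 47j^3 - 4j^2.
Then 3·3^(j + 1) = 3·(3·3^j) ≥ 3·(47j^3 - 4j^2).
Also, for j ≥ 9 we have 3·(47j^3 - 4j^2) ≥ 47(j+1)^3 - 4(j+1)^2, since 3·(47j^3 - 4j^2) − (47(j+1)^3 - 4(j+1)^2) = 94j^3 - 149j^2 - 133j - 43, which is nonnegative for all j ≥ 9.
Combining, 3·3^(j + 1) ≥ 47(j+1)^3 - 4(j+1)^2.
This completes the induction.
Hence the smallest such n_0 is 9.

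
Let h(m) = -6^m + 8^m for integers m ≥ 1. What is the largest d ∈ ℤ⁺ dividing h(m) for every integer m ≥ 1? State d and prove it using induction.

Computing the first values: h(1) = 2 and h(2) = 28; gcd(2, 28) = 2, so d ≤ 2.
We prove 2 | -6^m + 8^m for all m ≥ 1 by induction on m.
Base step (m = 1): h(1) = 2 = 2·(1), so 2 | h(1).
Suppose the result is true for m = i, i.e. 2 | h(i). Then
8^{i+1} − 6^{i+1} = 8·8^i − 6·6^i = 8·(8^i − 6^i) + (2)·6^i. The first term is divisible by 2 by the inductive hypothesis, and the second term (2)·6^i is divisible by 2 since 2 | 2. Hence 2 | h(i+1).
By the principle of mathematical induction, the result holds for all m ≥ 1.
Therefore the largest such d is 2.

d = 2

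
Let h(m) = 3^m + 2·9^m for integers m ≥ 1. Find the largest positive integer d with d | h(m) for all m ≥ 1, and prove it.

Computing the first values: h(1) = 21 and h(2) = 171; gcd(21, 171) = 3, so d ≤ 3.
We prove 3 | 3^m + 2·9^m for all m ≥ 1 by induction on m.
When m = 1: h(1) = 21 = 3·(7), so 3 | h(1).
For the inductive step, assume it holds for an arbitrary k ≥ 1, i.e. 3 | h(k). Then
h(k+1) − 9·h(k) = (3^(k+1) + 2·9^(k+1)) − 9·(3^k + 2·9^k) = (1)·3^k·(3 − 9) = (-6)·3^k. Since 3 | h(k) by the inductive hypothesis, 3 | 9·h(k); and 3 | -6 since -6 = 3·-2. Therefore 3 | h(k+1).
By induction, the statement is established for all m ≥ 1.
Therefore the largest such d is 3.

d = 3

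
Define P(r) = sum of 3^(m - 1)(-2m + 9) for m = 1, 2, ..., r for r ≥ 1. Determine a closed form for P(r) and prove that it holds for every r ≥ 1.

P(r) = 3^r(-r + 5) - 5

We claim P(r) = 3^r(-r + 5) - 5 for all r ≥ 1.
When r = 1: P(1) = 7, and the closed form gives 7. They agree.
Suppose the result is true for r = m, so P(m) = 3^m(-m + 5) - 5.
Then P(m+1) = P(m) + (3^m(-2m + 7)) = (3^m(-m + 5) - 5) + (3^m(-2m + 7)).
Simplifying, P(m+1) = -3·3^m·m + 12·3^m - 5 = 3^(m+1)(-(m+1) + 5) - 5,
which is the closed form with r = m+1.
By the principle of mathematical induction, the result holds for all r ≥ 1.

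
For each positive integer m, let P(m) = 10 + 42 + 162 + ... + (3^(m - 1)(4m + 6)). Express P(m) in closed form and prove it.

P(m) = 2·3^m(m + 1) - 2

We claim P(m) = 2·3^m(m + 1) - 2 for all m ≥ 1.
For the base case m = 1: P(1) = 10, and the closed form gives 10. They agree.
Suppose the result is true for m = k, so P(k) = 2·3^k(k + 1) - 2.
Then P(k+1) = P(k) + (3^k(4k + 10)) = (2·3^k(k + 1) - 2) + (3^k(4k + 10)).
Simplifying, P(k+1) = 6·3^k·k + 12·3^k - 2 = 2·3^(k+1)((k+1) + 1) - 2,
which is the closed form with m = k+1.
This completes the induction.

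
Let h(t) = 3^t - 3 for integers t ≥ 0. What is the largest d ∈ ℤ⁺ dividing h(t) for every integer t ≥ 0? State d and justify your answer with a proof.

d = 2

Computing the first values: h(0) = -2 and h(1) = 0; gcd(-2, 0) = 2, so d ≤ 2.
We prove 2 | 3^t - 3 for all t ≥ 0 by induction on t.
For the base case t = 0: h(0) = -2 = 2·(-1), so 2 | h(0).
Inductive step: suppose the statement holds for some j ≥ 0, i.e. 2 | h(j). Then
h(j+1) = 3^(j+1) - 3 = 3·(3^j - 3) + 6 = 3·h(j) + 6. The first term is divisible by 2 by the inductive hypothesis, and 6 is divisible by 2. Hence 2 | h(j+1).
By the principle of mathematical induction, the result holds for all t ≥ 0.
Therefore the largest such d is 2.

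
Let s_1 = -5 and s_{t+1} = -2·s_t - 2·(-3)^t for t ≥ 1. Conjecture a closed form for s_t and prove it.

s_t = (-2)^(t - 1) + 2(-3)^t

Computing the first terms: s_1 = -5, s_2 = 16, s_3 = -50. This suggests s_t = (-2)^(t - 1) + 2(-3)^t.
Base step (t = 1): the formula gives -5 = -5 = s_1.
Inductive step: assume the claim holds for t = m, so s_m = (-2)^(m - 1) + 2(-3)^m.
Then s_{m+1} = -2·s_m - 2·(-3)^m = -2·((-2)^(m - 1) + 2(-3)^m) - 2·(-3)^m = (-2)^m + 2(-3)^(m + 1) = (-2)^((m+1) - 1) + 2(-3)^(m+1),
which is the claimed formula at t = m+1.
Hence, by induction on t, the claim holds for every t ≥ 1.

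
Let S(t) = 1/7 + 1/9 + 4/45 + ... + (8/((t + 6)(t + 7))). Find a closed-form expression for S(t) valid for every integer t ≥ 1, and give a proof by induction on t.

S(t) = 8t/(7(t + 7))

We claim S(t) = 8t/(7(t + 7)) for all t ≥ 1.
For the base case t = 1: S(1) = 1/7, and the closed form gives 1/7. They agree.
Inductive step: assume the claim holds for t = p, so S(p) = 8p/(7(p + 7)).
Then S(p+1) = S(p) + (8/((p + 7)(p + 8))) = (8p/(7(p + 7))) + (8/((p + 7)(p + 8))).
Simplifying, S(p+1) = 8(p + 1)/(7(p + 8)) = 8(p+1)/(7((p+1) + 7)),
which is the closed form with t = p+1.
This completes the induction.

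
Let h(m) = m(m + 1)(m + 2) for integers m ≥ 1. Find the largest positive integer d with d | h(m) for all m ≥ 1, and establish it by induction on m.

d = 6

Computing the first values: h(1) = 6 and h(2) = 24; gcd(6, 24) = 6, so d ≤ 6.
We prove 6 | m(m + 1)(m + 2) for all m ≥ 1 by induction on m.
When m = 1: h(1) = 6 = 6·(1), so 6 | h(1).
Inductive step: assume the claim holds for m = r, i.e. 6 | h(r). Then
h(r+1) − h(r) = (r+1)·(r+2)·(r+3) − r·(r+1)·(r+2) = (r+1)·(r+2)·[(r+3) − r] = 3·(r+1)·(r+2). The product of 2 consecutive integers is divisible by (2)! = 2, so h(r+1) − h(r) is divisible by 3·2 = 6. By the inductive hypothesis 6 | h(r), hence 6 | h(r+1).
Hence, by induction on m, the claim holds for every m ≥ 1.
Therefore the largest such d is 6.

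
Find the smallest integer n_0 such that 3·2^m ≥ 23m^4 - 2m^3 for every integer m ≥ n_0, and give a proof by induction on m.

At m = 20: 3145728 < 3664000, so the inequality fails and n_0 ≥ 21. We prove 3·2^m ≥ 23m^4 - 2m^3 for all m ≥ 21.
When m = 21: 3·2^m = 6291456 and 23m^4 - 2m^3 = 4454541, so 6291456 ≥ 4454541.
Suppose the result is true for m = i, so 3·2^i ≥ 23i^4 - 2i^3.
Then 3·2^(i + 1) = 2·(3·2^i) ≥ 2·(23i^4 - 2i^3).
Also, for i ≥ 21 we have 2·(23i^4 - 2i^3) ≥ 23(i+1)^4 - 2(i+1)^3, since 2·(23i^4 - 2i^3) − (23(i+1)^4 - 2(i+1)^3) = 23i^4 - 94i^3 - 132i^2 - 86i - 21, which is nonnegative for all i ≥ 21.
Combining, 3·2^(i + 1) ≥ 23(i+1)^4 - 2(i+1)^3.
By the principle of mathematical induction, the result holds for all m ≥ 21.
Hence the smallest such n_0 is 21.

n_0 = 21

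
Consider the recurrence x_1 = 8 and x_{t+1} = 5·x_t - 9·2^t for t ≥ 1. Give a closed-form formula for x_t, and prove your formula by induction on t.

Computing the first terms: x_1 = 8, x_2 = 22, x_3 = 74. This suggests x_t = 3·2^t + 2·5^(t - 1).
For the base case t = 1: the formula gives 8 = 8 = x_1.
Inductive step: suppose the statement holds for some j ≥ 1, so x_j = 3·2^j + 2·5^(j - 1).
Then x_{j+1} = 5·x_j - 9·2^j = 5·(3·2^j + 2·5^(j - 1)) - 9·2^j = 3·2^(j + 1) + 2·5^j = 3·2^(j+1) + 2·5^((j+1) - 1),
which is the claimed formula at t = j+1.
Hence, by induction on t, the claim holds for every t ≥ 1.

x_t = 3·2^t + 2·5^(t - 1)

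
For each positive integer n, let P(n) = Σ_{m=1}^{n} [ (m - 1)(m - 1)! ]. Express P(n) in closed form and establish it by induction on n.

P(n) = n! - 1

We claim P(n) = n! - 1 for all n ≥ 1.
Base case (n = 1): P(1) = 0, and the closed form gives 0. They agree.
Inductive step: assume the claim holds for n = m, so P(m) = m! - 1.
Then P(m+1) = P(m) + (m·m!) = (m! - 1) + (m·m!).
Simplifying, P(m+1) = (m+1)! - 1,
which is the closed form with n = m+1.
By induction, the statement is established for all n ≥ 1.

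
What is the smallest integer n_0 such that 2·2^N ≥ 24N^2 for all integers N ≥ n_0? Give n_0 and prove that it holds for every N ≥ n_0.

n_0 = 11

At N = 10: 2048 < 2400, so the inequality fails and n_0 ≥ 11. We prove 2·2^N ≥ 24N^2 for all N ≥ 11.
When N = 11: 2·2^N = 4096 and 24N^2 = 2904, so 4096 ≥ 2904.
For the inductive step, assume it holds for an arbitrary j ≥ 11, so 2·2^j ≥ 24j^2.
Then 2·2^(j + 1) = 2·(2·2^j) ≥ 2·(24j^2).
Also, for j ≥ 11 we have 2·(24j^2) ≥ 24(j+1)^2, since 2 ≥ (1 + 1/j)^2 for all j ≥ 11.
Combining, 2·2^(j + 1) ≥ 24(j+1)^2.
Hence, by induction on N, the claim holds for every N ≥ 11.
Hence the smallest such n_0 is 11.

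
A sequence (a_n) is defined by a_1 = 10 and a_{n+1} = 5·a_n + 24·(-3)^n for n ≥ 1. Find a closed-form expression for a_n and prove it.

a_n = (-3)^(n + 1) + 5^(n - 1)

Computing the first terms: a_1 = 10, a_2 = -22, a_3 = 106. This suggests a_n = (-3)^(n + 1) + 5^(n - 1).
For the base case n = 1: the formula gives 10 = 10 = a_1.
Inductive step: suppose the statement holds for some m ≥ 1, so a_m = (-3)^(m + 1) + 5^(m - 1).
Then a_{m+1} = 5·a_m + 24·(-3)^m = 5·((-3)^(m + 1) + 5^(m - 1)) + 24·(-3)^m = (-3)^(m + 2) + 5^m = (-3)^((m+1) + 1) + 5^((m+1) - 1),
which is the claimed formula at n = m+1.
This completes the induction.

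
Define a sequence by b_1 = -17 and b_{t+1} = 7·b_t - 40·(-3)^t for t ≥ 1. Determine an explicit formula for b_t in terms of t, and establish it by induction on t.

b_t = 4(-3)^t - 5·7^(t - 1)

Computing the first terms: b_1 = -17, b_2 = 1, b_3 = -353. This suggests b_t = 4(-3)^t - 5·7^(t - 1).
For the base case t = 1: the formula gives -17 = -17 = b_1.
For the inductive step, assume it holds for an arbitrary r ≥ 1, so b_r = 4(-3)^r - 5·7^(r - 1).
Then b_{r+1} = 7·b_r - 40·(-3)^r = 7·(4(-3)^r - 5·7^(r - 1)) - 40·(-3)^r = 4(-3)^(r + 1) - 5·7^r = 4(-3)^(r+1) - 5·7^((r+1) - 1),
which is the claimed formula at t = r+1.
By the principle of mathematical induction, the result holds for all t ≥ 1.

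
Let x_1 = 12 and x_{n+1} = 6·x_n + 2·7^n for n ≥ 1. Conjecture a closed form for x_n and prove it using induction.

x_n = -2·6^(n - 1) + 2·7^n

Computing the first terms: x_1 = 12, x_2 = 86, x_3 = 614. This suggests x_n = -2·6^(n - 1) + 2·7^n.
When n = 1: the formula gives 12 = 12 = x_1.
Suppose the result is true for n = i, so x_i = -2·6^(i - 1) + 2·7^i.
Then x_{i+1} = 6·x_i + 2·7^i = 6·(-2·6^(i - 1) + 2·7^i) + 2·7^i = -2·6^i + 2·7^(i + 1) = -2·6^((i+1) - 1) + 2·7^(i+1),
which is the claimed formula at n = i+1.
By induction, the statement is established for all n ≥ 1.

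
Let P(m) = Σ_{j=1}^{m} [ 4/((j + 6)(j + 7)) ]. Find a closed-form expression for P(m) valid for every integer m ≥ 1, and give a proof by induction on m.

We claim P(m) = 4m/(7(m + 7)) for all m ≥ 1.
Base case (m = 1): P(1) = 1/14, and the closed form gives 1/14. They agree.
Suppose the result is true for m = j, so P(j) = 4j/(7(j + 7)).
Then P(j+1) = P(j) + (4/((j + 7)(j + 8))) = (4j/(7(j + 7))) + (4/((j + 7)(j + 8))).
Simplifying, P(j+1) = 4(j + 1)/(7(j + 8)) = 4(j+1)/(7((j+1) + 7)),
which is the closed form with m = j+1.
This completes the induction.

P(m) = 4m/(7(m + 7))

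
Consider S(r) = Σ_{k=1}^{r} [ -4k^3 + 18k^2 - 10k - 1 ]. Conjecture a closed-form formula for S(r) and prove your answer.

S(r) = -r(r^3 - 4r^2 - 3r + 3)

We claim S(r) = -r(r^3 - 4r^2 - 3r + 3) for all r ≥ 1.
Base case (r = 1): S(1) = 3, and the closed form gives 3. They agree.
For the inductive step, assume it holds for an arbitrary k ≥ 1, so S(k) = k(-k^3 + 4k^2 + 3k - 3).
Then S(k+1) = S(k) + (-4k^3 + 6k^2 + 14k + 3) = (k(-k^3 + 4k^2 + 3k - 3)) + (-4k^3 + 6k^2 + 14k + 3).
Simplifying, S(k+1) = -(k + 1)(k^3 - k^2 - 8k - 3) = -(k+1)((k+1)^3 - 4(k+1)^2 - 3(k+1) + 3),
which is the closed form with r = k+1.
By induction, the statement is established for all r ≥ 1.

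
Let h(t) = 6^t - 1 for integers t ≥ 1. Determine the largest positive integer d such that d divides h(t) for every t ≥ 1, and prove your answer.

d = 5

Computing the first values: h(1) = 5 and h(2) = 35; gcd(5, 35) = 5, so d ≤ 5.
We prove 5 | 6^t - 1 for all t ≥ 1 by induction on t.
For the base case t = 1: h(1) = 5 = 5·(1), so 5 | h(1).
Inductive step: assume the claim holds for t = r, i.e. 5 | h(r). Then
6^{r+1} − 1^{r+1} = 6·6^r − 1·1^r = 6·(6^r − 1^r) + (5)·1^r. The first term is divisible by 5 by the inductive hypothesis, and the second term (5)·1^r is divisible by 5 since 5 | 5. Hence 5 | h(r+1).
By the principle of mathematical induction, the result holds for all t ≥ 1.
Therefore the largest such d is 5.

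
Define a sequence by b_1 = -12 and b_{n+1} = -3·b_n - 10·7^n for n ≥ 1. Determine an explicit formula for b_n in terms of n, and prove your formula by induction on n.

b_n = -5(-3)^(n - 1) - 7^n

Computing the first terms: b_1 = -12, b_2 = -34, b_3 = -388. This suggests b_n = -5(-3)^(n - 1) - 7^n.
For the base case n = 1: the formula gives -12 = -12 = b_1.
For the inductive step, assume it holds for an arbitrary j ≥ 1, so b_j = -5(-3)^(j - 1) - 7^j.
Then b_{j+1} = -3·b_j - 10·7^j = -3·(-5(-3)^(j - 1) - 7^j) - 10·7^j = -5(-3)^j - 7^(j + 1) = -5(-3)^((j+1) - 1) - 7^(j+1),
which is the claimed formula at n = j+1.
By induction, the statement is established for all n ≥ 1.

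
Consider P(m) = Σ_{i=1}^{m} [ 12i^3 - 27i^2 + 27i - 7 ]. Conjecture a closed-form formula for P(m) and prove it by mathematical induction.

We claim P(m) = m(3m^3 - 3m^2 + 3m + 2) for all m ≥ 1.
For the base case m = 1: P(1) = 5, and the closed form gives 5. They agree.
Inductive step: suppose the statement holds for some i ≥ 1, so P(i) = i(3i^3 - 3i^2 + 3i + 2).
Then P(i+1) = P(i) + (12i^3 + 9i^2 + 9i + 5) = (i(3i^3 - 3i^2 + 3i + 2)) + (12i^3 + 9i^2 + 9i + 5).
Simplifying, P(i+1) = (i + 1)(3i^3 + 6i^2 + 6i + 5) = (i+1)(3(i+1)^3 - 3(i+1)^2 + 3(i+1) + 2),
which is the closed form with m = i+1.
This completes the induction.

P(m) = m(3m^3 - 3m^2 + 3m + 2)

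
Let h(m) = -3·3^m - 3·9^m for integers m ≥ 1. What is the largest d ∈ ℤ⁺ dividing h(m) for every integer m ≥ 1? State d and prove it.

Computing the first values: h(1) = -36 and h(2) = -270; gcd(-36, -270) = 18, so d ≤ 18.
We prove 18 | -3·3^m - 3·9^m for all m ≥ 1 by induction on m.
When m = 1: h(1) = -36 = 18·(-2), so 18 | h(1).
Suppose the result is true for m = r, i.e. 18 | h(r). Then
h(r+1) − 9·h(r) = (-3·3^(r+1) - 3·9^(r+1)) − 9·(-3·3^r - 3·9^r) = (-3)·3^r·(3 − 9) = (18)·3^r. Since 18 | h(r) by the inductive hypothesis, 18 | 9·h(r); and 18 | 18 since 18 = 18·1. Therefore 18 | h(r+1).
This completes the induction.
Therefore the largest such d is 18.

d = 18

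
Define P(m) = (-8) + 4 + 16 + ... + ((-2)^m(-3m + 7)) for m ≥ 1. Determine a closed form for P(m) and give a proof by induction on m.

P(m) = 2(-2)^m(-m + 2) - 4

We claim P(m) = 2(-2)^m(-m + 2) - 4 for all m ≥ 1.
For the base case m = 1: P(1) = -8, and the closed form gives -8. They agree.
Suppose the result is true for m = r, so P(r) = 2(-2)^r(-r + 2) - 4.
Then P(r+1) = P(r) + ((-2)^(r + 1)(-3r + 4)) = (2(-2)^r(-r + 2) - 4) + ((-2)^(r + 1)(-3r + 4)).
Simplifying, P(r+1) = 4(-2)^r·r - 4(-2)^r - 4 = 2(-2)^(r+1)(-(r+1) + 2) - 4,
which is the closed form with m = r+1.
Hence, by induction on m, the claim holds for every m ≥ 1.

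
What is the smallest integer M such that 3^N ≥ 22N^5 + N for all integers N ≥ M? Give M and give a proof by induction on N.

At N = 15: 14348907 < 16706265, so the inequality fails and M ≥ 16. We prove 3^N ≥ 22N^5 + N for all N ≥ 16.
Base case (N = 16): 3^N = 43046721 and 22N^5 + N = 23068688, so 43046721 ≥ 23068688.
Inductive step: assume the claim holds for N = i, so 3^i ≥ 22i^5 + i.
Then 3^(i + 1) = 3·(3^i) ≥ 3·(22i^5 + i).
Also, for i ≥ 16 we have 3·(22i^5 + i) ≥ 22(i+1)^5 + (i+1), since 3·(22i^5 + i) − (22(i+1)^5 + (i+1)) = 44i^5 - 110i^4 - 220i^3 - 220i^2 - 108i - 23, which is nonnegative for all i ≥ 16.
Combining, 3^(i + 1) ≥ 22(i+1)^5 + (i+1).
By induction, the statement is established for all N ≥ 16.
Hence the smallest such M is 16.

M = 16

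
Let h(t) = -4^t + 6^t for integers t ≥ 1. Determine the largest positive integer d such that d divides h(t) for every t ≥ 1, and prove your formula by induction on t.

Computing the first values: h(1) = 2 and h(2) = 20; gcd(2, 20) = 2, so d ≤ 2.
We prove 2 | -4^t + 6^t for all t ≥ 1 by induction on t.
Base case (t = 1): h(1) = 2 = 2·(1), so 2 | h(1).
Inductive step: assume the claim holds for t = i, i.e. 2 | h(i). Then
6^{i+1} − 4^{i+1} = 6·6^i − 4·4^i = 6·(6^i − 4^i) + (2)·4^i. The first term is divisible by 2 by the inductive hypothesis, and the second term (2)·4^i is divisible by 2 since 2 | 2. Hence 2 | h(i+1).
By induction, the statement is established for all t ≥ 1.
Therefore the largest such d is 2.

d = 2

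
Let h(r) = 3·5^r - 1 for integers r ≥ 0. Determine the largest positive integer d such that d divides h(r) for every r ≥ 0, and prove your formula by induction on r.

d = 2

Computing the first values: h(0) = 2 and h(1) = 14; gcd(2, 14) = 2, so d ≤ 2.
We prove 2 | 3·5^r - 1 for all r ≥ 0 by induction on r.
When r = 0: h(0) = 2 = 2·(1), so 2 | h(0).
For the inductive step, assume it holds for an arbitrary p ≥ 0, i.e. 2 | h(p). Then
h(p+1) = 3·5^(p+1) - 1 = 5·(3·5^p - 1) + 4 = 5·h(p) + 4. The first term is divisible by 2 by the inductive hypothesis, and 4 is divisible by 2. Hence 2 | h(p+1).
Hence, by induction on r, the claim holds for every r ≥ 0.
Therefore the largest such d is 2.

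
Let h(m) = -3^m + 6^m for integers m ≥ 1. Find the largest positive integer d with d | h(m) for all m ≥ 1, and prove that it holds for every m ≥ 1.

Computing the first values: h(1) = 3 and h(2) = 27; gcd(3, 27) = 3, so d ≤ 3.
We prove 3 | -3^m + 6^m for all m ≥ 1 by induction on m.
Base case (m = 1): h(1) = 3 = 3·(1), so 3 | h(1).
Suppose the result is true for m = r, i.e. 3 | h(r). Then
6^{r+1} − 3^{r+1} = 6·6^r − 3·3^r = 6·(6^r − 3^r) + (3)·3^r. The first term is divisible by 3 by the inductive hypothesis, and the second term (3)·3^r is divisible by 3 since 3 | 3. Hence 3 | h(r+1).
By induction, the statement is established for all m ≥ 1.
Therefore the largest such d is 3.

d = 3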